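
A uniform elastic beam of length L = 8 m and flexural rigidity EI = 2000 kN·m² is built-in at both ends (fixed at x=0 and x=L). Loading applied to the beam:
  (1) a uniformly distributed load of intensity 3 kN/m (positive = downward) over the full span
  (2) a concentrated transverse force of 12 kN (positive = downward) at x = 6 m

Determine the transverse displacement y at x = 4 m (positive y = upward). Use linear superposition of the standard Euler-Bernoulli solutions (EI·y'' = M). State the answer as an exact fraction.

y(4) = -3/125 m

Load 1 — uniform load w=3 kN/m over full span:
  y_1 = -wx²(L-x)²/(24EI) = -3·4²·(8-4)²/(24·2000) = -2/125 m
Load 2 — point force P=12 kN at a=6 m (b=L-a=2):
  y_2 = -Pb²x²(3aL-(3a+b)x)/(6L³EI)  [x≤a] = -12·2²·4²·(3·6·8-(3·6+2)·4)/(6·8³·2000) = -1/125 m
Superposition: y = Σ y_i = -3/125 m ≈ -0.024000 m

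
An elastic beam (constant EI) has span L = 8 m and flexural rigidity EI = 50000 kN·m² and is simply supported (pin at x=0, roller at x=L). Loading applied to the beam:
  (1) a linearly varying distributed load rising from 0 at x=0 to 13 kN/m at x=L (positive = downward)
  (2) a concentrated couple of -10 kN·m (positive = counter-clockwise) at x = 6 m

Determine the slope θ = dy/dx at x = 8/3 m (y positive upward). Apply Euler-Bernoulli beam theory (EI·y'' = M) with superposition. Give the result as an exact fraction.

θ(8/3) = -157531/121500000 rad

Load 1 — triangular load w₀=13 kN/m (0→w₀ over full span):
  θ_1 = -w₀(7L⁴-30L²x²+15x⁴)/(360LEI) = -13·(7·8⁴-30·8²·(8/3)²+15·(8/3)⁴)/(360·8·50000) = -5408/3796875 rad
Load 2 — applied couple M₀=-10 kN·m at a=6 m (b=L-a=2):
  θ_2 = (M₀x²/(2L)+C₁)/EI  [x≤a] with C₁=M₀(3b²-L²)/(6L)=65/6 = ((-10)·(8/3)²/(2·8)+(65/6))/50000 = 23/180000 rad
Superposition: θ = Σ θ_i = -157531/121500000 rad ≈ -0.001297 rad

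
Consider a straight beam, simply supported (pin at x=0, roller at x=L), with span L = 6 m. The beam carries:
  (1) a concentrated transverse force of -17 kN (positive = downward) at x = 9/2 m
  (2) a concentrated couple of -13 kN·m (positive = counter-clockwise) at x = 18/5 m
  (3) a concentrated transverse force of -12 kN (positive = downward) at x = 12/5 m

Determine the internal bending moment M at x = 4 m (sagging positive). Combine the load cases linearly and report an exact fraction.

M(4) = -334/15 kN·m

Load 1 — point force P=-17 kN at a=9/2 m (b=L-a=3/2):
  M_1 = Pbx/L  [x≤a] = (-17)·(3/2)·4/6 = -17 kN·m
Load 2 — applied couple M₀=-13 kN·m at a=18/5 m (b=L-a=12/5):
  M_2 = M₀x/L - M₀  [x>a] = (-13)·4/6 - (-13) = 13/3 kN·m
Load 3 — point force P=-12 kN at a=12/5 m (b=L-a=18/5):
  M_3 = Pa(L-x)/L  [x>a] = (-12)·(12/5)·(6-4)/6 = -48/5 kN·m
Superposition: M = Σ M_i = -334/15 kN·m ≈ -22.266667 kN·m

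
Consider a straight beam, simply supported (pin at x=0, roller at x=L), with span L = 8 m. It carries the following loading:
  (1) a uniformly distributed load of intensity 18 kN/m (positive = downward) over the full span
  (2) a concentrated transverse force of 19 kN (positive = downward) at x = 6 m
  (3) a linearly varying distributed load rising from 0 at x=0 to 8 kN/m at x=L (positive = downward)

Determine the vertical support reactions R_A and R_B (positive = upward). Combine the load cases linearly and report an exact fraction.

Load 1 — uniform load w=18 kN/m over full span:
  R_A = wL/2 = 18·8/2 = 72 kN
  R_B = wL/2 = 18·8/2 = 72 kN
Load 2 — point force P=19 kN at a=6 m (b=L-a=2):
  R_A = Pb/L = 19·2/8 = 19/4 kN
  R_B = Pa/L = 19·6/8 = 57/4 kN
Load 3 — triangular load w₀=8 kN/m (0→w₀ over full span):
  R_A = w₀L/6 = 8·8/6 = 32/3 kN
  R_B = w₀L/3 = 8·8/3 = 64/3 kN
Superposition: R_A = 1049/12 kN, R_B = 1291/12 kN

R_A = 1049/12 kN, R_B = 1291/12 kN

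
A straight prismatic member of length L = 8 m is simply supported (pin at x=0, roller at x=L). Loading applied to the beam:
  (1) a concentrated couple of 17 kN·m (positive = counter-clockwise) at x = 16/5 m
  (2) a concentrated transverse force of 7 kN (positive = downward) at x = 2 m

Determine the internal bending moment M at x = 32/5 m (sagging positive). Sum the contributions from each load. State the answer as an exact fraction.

Load 1 — applied couple M₀=17 kN·m at a=16/5 m (b=L-a=24/5):
  M_1 = M₀x/L - M₀  [x>a] = 17·(32/5)/8 - 17 = -17/5 kN·m
Load 2 — point force P=7 kN at a=2 m (b=L-a=6):
  M_2 = Pa(L-x)/L  [x>a] = 7·2·(8-(32/5))/8 = 14/5 kN·m
Superposition: M = Σ M_i = -3/5 kN·m ≈ -0.600000 kN·m

M(32/5) = -3/5 kN·m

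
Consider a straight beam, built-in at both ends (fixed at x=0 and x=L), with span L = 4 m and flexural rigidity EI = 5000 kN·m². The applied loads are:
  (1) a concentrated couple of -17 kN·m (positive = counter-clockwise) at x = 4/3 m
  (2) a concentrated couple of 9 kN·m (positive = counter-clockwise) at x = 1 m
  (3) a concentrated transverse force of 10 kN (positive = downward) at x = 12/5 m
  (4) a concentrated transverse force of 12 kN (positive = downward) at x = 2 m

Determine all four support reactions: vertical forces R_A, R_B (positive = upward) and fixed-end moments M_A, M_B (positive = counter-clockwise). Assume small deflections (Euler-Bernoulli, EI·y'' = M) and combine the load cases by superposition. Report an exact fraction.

Load 1 — applied couple M₀=-17 kN·m at a=4/3 m (b=L-a=8/3):
  R_A = 6M₀ab/L³ = 6·(-17)·(4/3)·(8/3)/4³ = -17/3 kN
  M_A = M₀b(2a-b)/L² = (-17)·(8/3)·(2·(4/3)-(8/3))/4² = 0 kN·m
  R_B = -6M₀ab/L³ = -6·(-17)·(4/3)·(8/3)/4³ = 17/3 kN
  M_B = M₀a(2b-a)/L² = (-17)·(4/3)·(2·(8/3)-(4/3))/4² = -17/3 kN·m
Load 2 — applied couple M₀=9 kN·m at a=1 m (b=L-a=3):
  R_A = 6M₀ab/L³ = 6·9·1·3/4³ = 81/32 kN
  M_A = M₀b(2a-b)/L² = 9·3·(2·1-3)/4² = -27/16 kN·m
  R_B = -6M₀ab/L³ = -6·9·1·3/4³ = -81/32 kN
  M_B = M₀a(2b-a)/L² = 9·1·(2·3-1)/4² = 45/16 kN·m
Load 3 — point force P=10 kN at a=12/5 m (b=L-a=8/5):
  R_A = Pb²(3a+b)/L³ = 10·(8/5)²·(3·(12/5)+(8/5))/4³ = 88/25 kN
  M_A = Pab²/L² = 10·(12/5)·(8/5)²/4² = 96/25 kN·m
  R_B = Pa²(a+3b)/L³ = 10·(12/5)²·((12/5)+3·(8/5))/4³ = 162/25 kN
  M_B = -Pa²b/L² = -10·(12/5)²·(8/5)/4² = -144/25 kN·m
Load 4 — point force P=12 kN at a=2 m (b=L-a=2):
  R_A = Pb²(3a+b)/L³ = 12·2²·(3·2+2)/4³ = 6 kN
  M_A = Pab²/L² = 12·2·2²/4² = 6 kN·m
  R_B = Pa²(a+3b)/L³ = 12·2²·(2+3·2)/4³ = 6 kN
  M_B = -Pa²b/L² = -12·2²·2/4² = -6 kN·m
Superposition: R_A = 15323/2400 kN, M_A = 3261/400 kN·m, R_B = 37477/2400 kN, M_B = -17537/1200 kN·m

R_A = 15323/2400 kN, M_A = 3261/400 kN·m, R_B = 37477/2400 kN, M_B = -17537/1200 kN·m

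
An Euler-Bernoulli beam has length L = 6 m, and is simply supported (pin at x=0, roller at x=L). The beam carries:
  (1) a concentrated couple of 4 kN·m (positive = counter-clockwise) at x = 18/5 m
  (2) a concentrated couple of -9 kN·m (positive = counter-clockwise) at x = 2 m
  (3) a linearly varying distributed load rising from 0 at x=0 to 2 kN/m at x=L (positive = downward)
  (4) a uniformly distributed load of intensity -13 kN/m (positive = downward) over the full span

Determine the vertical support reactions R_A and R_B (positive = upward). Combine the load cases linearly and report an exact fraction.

R_A = -227/6 kN, R_B = -205/6 kN

Load 1 — applied couple M₀=4 kN·m at a=18/5 m (b=L-a=12/5):
  R_A = M₀/L = 4/6 = 2/3 kN
  R_B = -M₀/L = -4/6 = -2/3 kN
Load 2 — applied couple M₀=-9 kN·m at a=2 m (b=L-a=4):
  R_A = M₀/L = (-9)/6 = -3/2 kN
  R_B = -M₀/L = -(-9)/6 = 3/2 kN
Load 3 — triangular load w₀=2 kN/m (0→w₀ over full span):
  R_A = w₀L/6 = 2·6/6 = 2 kN
  R_B = w₀L/3 = 2·6/3 = 4 kN
Load 4 — uniform load w=-13 kN/m over full span:
  R_A = wL/2 = (-13)·6/2 = -39 kN
  R_B = wL/2 = (-13)·6/2 = -39 kN
Superposition: R_A = -227/6 kN, R_B = -205/6 kN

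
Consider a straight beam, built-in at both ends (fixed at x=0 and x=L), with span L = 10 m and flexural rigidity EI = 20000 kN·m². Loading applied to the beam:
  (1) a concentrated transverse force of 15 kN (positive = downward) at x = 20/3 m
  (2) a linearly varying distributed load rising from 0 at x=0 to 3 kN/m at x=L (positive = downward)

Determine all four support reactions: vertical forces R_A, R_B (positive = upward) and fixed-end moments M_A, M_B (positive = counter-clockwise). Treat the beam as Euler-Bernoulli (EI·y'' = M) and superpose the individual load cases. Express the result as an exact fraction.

R_A = 151/18 kN, M_A = 190/9 kN·m, R_B = 389/18 kN, M_B = -335/9 kN·m

Load 1 — point force P=15 kN at a=20/3 m (b=L-a=10/3):
  R_A = Pb²(3a+b)/L³ = 15·(10/3)²·(3·(20/3)+(10/3))/10³ = 35/9 kN
  M_A = Pab²/L² = 15·(20/3)·(10/3)²/10² = 100/9 kN·m
  R_B = Pa²(a+3b)/L³ = 15·(20/3)²·((20/3)+3·(10/3))/10³ = 100/9 kN
  M_B = -Pa²b/L² = -15·(20/3)²·(10/3)/10² = -200/9 kN·m
Load 2 — triangular load w₀=3 kN/m (0→w₀ over full span):
  R_A = 3w₀L/20 = 3·3·10/20 = 9/2 kN
  M_A = w₀L²/30 = 3·10²/30 = 10 kN·m
  R_B = 7w₀L/20 = 7·3·10/20 = 21/2 kN
  M_B = -w₀L²/20 = -3·10²/20 = -15 kN·m
Superposition: R_A = 151/18 kN, M_A = 190/9 kN·m, R_B = 389/18 kN, M_B = -335/9 kN·m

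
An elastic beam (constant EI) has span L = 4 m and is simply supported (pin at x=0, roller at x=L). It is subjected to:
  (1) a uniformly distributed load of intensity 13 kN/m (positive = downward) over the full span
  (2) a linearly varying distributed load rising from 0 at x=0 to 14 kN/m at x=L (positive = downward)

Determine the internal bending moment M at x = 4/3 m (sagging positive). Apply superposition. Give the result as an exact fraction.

Load 1 — uniform load w=13 kN/m over full span:
  M_1 = wx(L-x)/2 = 13·(4/3)·(4-(4/3))/2 = 208/9 kN·m
Load 2 — triangular load w₀=14 kN/m (0→w₀ over full span):
  M_2 = w₀Lx/6 - w₀x³/(6L) = 14·4·(4/3)/6 - 14·(4/3)³/(6·4) = 896/81 kN·m
Superposition: M = Σ M_i = 2768/81 kN·m ≈ 34.172840 kN·m

M(4/3) = 2768/81 kN·m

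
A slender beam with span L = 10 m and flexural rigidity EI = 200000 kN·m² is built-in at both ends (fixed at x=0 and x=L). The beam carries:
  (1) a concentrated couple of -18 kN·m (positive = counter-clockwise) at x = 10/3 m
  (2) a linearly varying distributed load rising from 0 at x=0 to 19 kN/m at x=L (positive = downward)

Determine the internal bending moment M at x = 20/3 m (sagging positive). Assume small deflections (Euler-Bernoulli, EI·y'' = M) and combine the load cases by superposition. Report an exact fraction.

Load 1 — applied couple M₀=-18 kN·m at a=10/3 m (b=L-a=20/3):
  M_1 = R_Ax - M_A - M₀  [x>a] with R_A=-12/5, M_A=0 = (-12/5)·(20/3) - 0 - (-18) = 2 kN·m
Load 2 — triangular load w₀=19 kN/m (0→w₀ over full span):
  M_2 = 3w₀Lx/20 - w₀L²/30 - w₀x³/(6L) = 3·19·10·(20/3)/20 - 19·10²/30 - 19·(20/3)³/(6·10) = 2660/81 kN·m
Superposition: M = Σ M_i = 2822/81 kN·m ≈ 34.839506 kN·m

M(20/3) = 2822/81 kN·m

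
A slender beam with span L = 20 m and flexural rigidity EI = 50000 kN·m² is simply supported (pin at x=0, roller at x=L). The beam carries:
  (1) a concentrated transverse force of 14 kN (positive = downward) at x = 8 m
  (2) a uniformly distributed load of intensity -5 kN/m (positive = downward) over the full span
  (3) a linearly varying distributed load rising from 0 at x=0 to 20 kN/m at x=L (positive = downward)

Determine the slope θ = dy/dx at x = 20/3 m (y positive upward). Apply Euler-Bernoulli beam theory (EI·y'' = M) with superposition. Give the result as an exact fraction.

θ(20/3) = -164207/7593750 rad

Load 1 — point force P=14 kN at a=8 m (b=L-a=12):
  θ_1 = -Pb(L²-b²-3x²)/(6LEI)  [x≤a] = -14·12·(20²-12²-3·(20/3)²)/(6·20·50000) = -161/46875 rad
Load 2 — uniform load w=-5 kN/m over full span:
  θ_2 = -w(L³-6Lx²+4x³)/(24EI) = -(-5)·(20³-6·20·(20/3)²+4·(20/3)³)/(24·50000) = 13/810 rad
Load 3 — triangular load w₀=20 kN/m (0→w₀ over full span):
  θ_3 = -w₀(7L⁴-30L²x²+15x⁴)/(360LEI) = -20·(7·20⁴-30·20²·(20/3)²+15·(20/3)⁴)/(360·20·50000) = -208/6075 rad
Superposition: θ = Σ θ_i = -164207/7593750 rad ≈ -0.021624 rad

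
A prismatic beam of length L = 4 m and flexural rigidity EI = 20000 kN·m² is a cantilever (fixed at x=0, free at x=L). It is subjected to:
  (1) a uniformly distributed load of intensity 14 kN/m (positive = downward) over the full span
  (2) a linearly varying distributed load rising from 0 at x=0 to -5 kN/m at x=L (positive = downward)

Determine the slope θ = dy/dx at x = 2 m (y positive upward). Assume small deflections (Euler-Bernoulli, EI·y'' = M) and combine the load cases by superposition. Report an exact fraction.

Load 1 — uniform load w=14 kN/m over full span:
  θ_1 = -wx(x²-3Lx+3L²)/(6EI) = -14·2·(2²-3·4·2+3·4²)/(6·20000) = -49/7500 rad
Load 2 — triangular load w₀=-5 kN/m (0→w₀ over full span):
  θ_2 = (w₀Lx²/4-w₀L²x/3-w₀x⁴/(24L))/EI = ((-5)·4·2²/4-(-5)·4²·2/3-(-5)·2⁴/(24·4))/20000 = 41/24000 rad
Superposition: θ = Σ θ_i = -193/40000 rad ≈ -0.004825 rad

θ(2) = -193/40000 rad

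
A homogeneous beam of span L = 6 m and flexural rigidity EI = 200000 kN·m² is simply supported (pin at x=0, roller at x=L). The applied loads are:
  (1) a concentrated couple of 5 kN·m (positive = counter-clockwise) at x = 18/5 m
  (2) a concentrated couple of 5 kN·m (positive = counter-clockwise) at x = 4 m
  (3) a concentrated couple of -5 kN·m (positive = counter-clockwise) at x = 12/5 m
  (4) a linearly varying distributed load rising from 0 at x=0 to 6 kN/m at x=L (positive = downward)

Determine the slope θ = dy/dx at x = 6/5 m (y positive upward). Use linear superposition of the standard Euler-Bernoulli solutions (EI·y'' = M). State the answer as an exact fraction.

Load 1 — applied couple M₀=5 kN·m at a=18/5 m (b=L-a=12/5):
  θ_1 = (M₀x²/(2L)+C₁)/EI  [x≤a] with C₁=M₀(3b²-L²)/(6L)=-13/5 = (5·(6/5)²/(2·6)+(-13/5))/200000 = -1/100000 rad
Load 2 — applied couple M₀=5 kN·m at a=4 m (b=L-a=2):
  θ_2 = (M₀x²/(2L)+C₁)/EI  [x≤a] with C₁=M₀(3b²-L²)/(6L)=-10/3 = (5·(6/5)²/(2·6)+(-10/3))/200000 = -41/3000000 rad
Load 3 — applied couple M₀=-5 kN·m at a=12/5 m (b=L-a=18/5):
  θ_3 = (M₀x²/(2L)+C₁)/EI  [x≤a] with C₁=M₀(3b²-L²)/(6L)=-2/5 = ((-5)·(6/5)²/(2·6)+(-2/5))/200000 = -1/200000 rad
Load 4 — triangular load w₀=6 kN/m (0→w₀ over full span):
  θ_4 = -w₀(7L⁴-30L²x²+15x⁴)/(360LEI) = -6·(7·6⁴-30·6²·(6/5)²+15·(6/5)⁴)/(360·6·200000) = -819/7812500 rad
Superposition: θ = Σ θ_i = -25031/187500000 rad ≈ -0.000133 rad

θ(6/5) = -25031/187500000 rad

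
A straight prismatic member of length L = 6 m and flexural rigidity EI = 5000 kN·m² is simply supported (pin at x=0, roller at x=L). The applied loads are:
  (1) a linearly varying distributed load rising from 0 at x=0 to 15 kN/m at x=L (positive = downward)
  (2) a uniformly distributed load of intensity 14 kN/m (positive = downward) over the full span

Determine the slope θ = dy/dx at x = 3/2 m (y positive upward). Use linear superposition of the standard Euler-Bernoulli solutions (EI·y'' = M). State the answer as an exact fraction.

Load 1 — triangular load w₀=15 kN/m (0→w₀ over full span):
  θ_1 = -w₀(7L⁴-30L²x²+15x⁴)/(360LEI) = -15·(7·6⁴-30·6²·(3/2)²+15·(3/2)⁴)/(360·6·5000) = -11943/1280000 rad
Load 2 — uniform load w=14 kN/m over full span:
  θ_2 = -w(L³-6Lx²+4x³)/(24EI) = -14·(6³-6·6·(3/2)²+4·(3/2)³)/(24·5000) = -693/40000 rad
Superposition: θ = Σ θ_i = -34119/1280000 rad ≈ -0.026655 rad

θ(3/2) = -34119/1280000 rad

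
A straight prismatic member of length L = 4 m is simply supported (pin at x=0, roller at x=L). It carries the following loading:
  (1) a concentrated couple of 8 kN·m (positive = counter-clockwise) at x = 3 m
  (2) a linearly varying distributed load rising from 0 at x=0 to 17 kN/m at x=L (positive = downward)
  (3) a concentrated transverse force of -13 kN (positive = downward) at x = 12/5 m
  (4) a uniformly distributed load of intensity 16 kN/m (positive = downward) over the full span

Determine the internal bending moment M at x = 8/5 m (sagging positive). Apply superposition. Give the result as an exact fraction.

M(8/5) = 5104/125 kN·m

Load 1 — applied couple M₀=8 kN·m at a=3 m (b=L-a=1):
  M_1 = M₀x/L  [x≤a] = 8·(8/5)/4 = 16/5 kN·m
Load 2 — triangular load w₀=17 kN/m (0→w₀ over full span):
  M_2 = w₀Lx/6 - w₀x³/(6L) = 17·4·(8/5)/6 - 17·(8/5)³/(6·4) = 1904/125 kN·m
Load 3 — point force P=-13 kN at a=12/5 m (b=L-a=8/5):
  M_3 = Pbx/L  [x≤a] = (-13)·(8/5)·(8/5)/4 = -208/25 kN·m
Load 4 — uniform load w=16 kN/m over full span:
  M_4 = wx(L-x)/2 = 16·(8/5)·(4-(8/5))/2 = 768/25 kN·m
Superposition: M = Σ M_i = 5104/125 kN·m ≈ 40.832000 kN·m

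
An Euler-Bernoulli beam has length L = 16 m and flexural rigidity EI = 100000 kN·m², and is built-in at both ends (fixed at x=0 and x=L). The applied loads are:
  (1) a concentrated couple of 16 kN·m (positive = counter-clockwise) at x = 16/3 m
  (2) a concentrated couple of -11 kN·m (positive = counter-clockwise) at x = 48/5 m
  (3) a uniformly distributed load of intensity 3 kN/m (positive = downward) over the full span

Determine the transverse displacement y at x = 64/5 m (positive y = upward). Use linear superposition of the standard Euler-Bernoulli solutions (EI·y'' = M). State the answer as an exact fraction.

y(64/5) = -167908/87890625 m

Load 1 — applied couple M₀=16 kN·m at a=16/3 m (b=L-a=32/3):
  y_1 = (R_Ax³/6 - M_Ax²/2 - M₀(x-a)²/2)/EI  [x>a] with R_A=4/3, M_A=0 = ((4/3)·(64/5)³/6 - 0·(64/5)²/2 - 16·((64/5)-(16/3))²/2)/100000 = 704/3515625 m
Load 2 — applied couple M₀=-11 kN·m at a=48/5 m (b=L-a=32/5):
  y_2 = (R_Ax³/6 - M_Ax²/2 - M₀(x-a)²/2)/EI  [x>a] with R_A=-99/100, M_A=-88/25 = ((-99/100)·(64/5)³/6 - (-88/25)·(64/5)²/2 - (-11)·((64/5)-(48/5))²/2)/100000 = -132/9765625 m
Load 3 — uniform load w=3 kN/m over full span:
  y_3 = -wx²(L-x)²/(24EI) = -3·(64/5)²·(16-(64/5))²/(24·100000) = -4096/1953125 m
Superposition: y = Σ y_i = -167908/87890625 m ≈ -0.001910 m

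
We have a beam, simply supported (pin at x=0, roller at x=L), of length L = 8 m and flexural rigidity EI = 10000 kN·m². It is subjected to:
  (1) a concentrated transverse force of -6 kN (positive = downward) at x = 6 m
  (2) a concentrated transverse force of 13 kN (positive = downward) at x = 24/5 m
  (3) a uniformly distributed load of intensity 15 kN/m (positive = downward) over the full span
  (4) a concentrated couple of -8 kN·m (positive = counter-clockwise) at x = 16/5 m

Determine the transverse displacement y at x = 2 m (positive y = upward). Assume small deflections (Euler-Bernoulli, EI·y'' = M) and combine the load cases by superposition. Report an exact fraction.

Load 1 — point force P=-6 kN at a=6 m (b=L-a=2):
  y_1 = -Pbx(L²-b²-x²)/(6LEI)  [x≤a] = -(-6)·2·2·(8²-2²-2²)/(6·8·10000) = 7/2500 m
Load 2 — point force P=13 kN at a=24/5 m (b=L-a=16/5):
  y_2 = -Pbx(L²-b²-x²)/(6LEI)  [x≤a] = -13·(16/5)·2·(8²-(16/5)²-2²)/(6·8·10000) = -4043/468750 m
Load 3 — uniform load w=15 kN/m over full span:
  y_3 = -wx(L³-2Lx²+x³)/(24EI) = -15·2·(8³-2·8·2²+2³)/(24·10000) = -57/1000 m
Load 4 — applied couple M₀=-8 kN·m at a=16/5 m (b=L-a=24/5):
  y_4 = (M₀x³/(6L)+C₁x)/EI  [x≤a] with C₁=M₀(3b²-L²)/(6L)=-64/75 = ((-8)·2³/(6·8)+(-64/75)·2)/10000 = -19/62500 m
Superposition: y = Σ y_i = -118367/1875000 m ≈ -0.063129 m

y(2) = -118367/1875000 m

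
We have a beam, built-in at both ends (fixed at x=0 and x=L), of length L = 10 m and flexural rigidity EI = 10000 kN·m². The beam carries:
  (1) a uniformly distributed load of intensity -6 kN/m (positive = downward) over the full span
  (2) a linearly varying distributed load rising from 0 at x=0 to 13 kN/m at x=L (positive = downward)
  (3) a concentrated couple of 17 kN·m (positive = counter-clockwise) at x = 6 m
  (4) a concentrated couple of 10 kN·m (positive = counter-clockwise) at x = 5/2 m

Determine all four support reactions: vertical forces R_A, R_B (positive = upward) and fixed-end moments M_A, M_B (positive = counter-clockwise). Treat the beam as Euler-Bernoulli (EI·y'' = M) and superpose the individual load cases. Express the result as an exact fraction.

Load 1 — uniform load w=-6 kN/m over full span:
  R_A = wL/2 = (-6)·10/2 = -30 kN
  M_A = wL²/12 = (-6)·10²/12 = -50 kN·m
  R_B = wL/2 = (-6)·10/2 = -30 kN
  M_B = -wL²/12 = -(-6)·10²/12 = 50 kN·m
Load 2 — triangular load w₀=13 kN/m (0→w₀ over full span):
  R_A = 3w₀L/20 = 3·13·10/20 = 39/2 kN
  M_A = w₀L²/30 = 13·10²/30 = 130/3 kN·m
  R_B = 7w₀L/20 = 7·13·10/20 = 91/2 kN
  M_B = -w₀L²/20 = -13·10²/20 = -65 kN·m
Load 3 — applied couple M₀=17 kN·m at a=6 m (b=L-a=4):
  R_A = 6M₀ab/L³ = 6·17·6·4/10³ = 306/125 kN
  M_A = M₀b(2a-b)/L² = 17·4·(2·6-4)/10² = 136/25 kN·m
  R_B = -6M₀ab/L³ = -6·17·6·4/10³ = -306/125 kN
  M_B = M₀a(2b-a)/L² = 17·6·(2·4-6)/10² = 51/25 kN·m
Load 4 — applied couple M₀=10 kN·m at a=5/2 m (b=L-a=15/2):
  R_A = 6M₀ab/L³ = 6·10·(5/2)·(15/2)/10³ = 9/8 kN
  M_A = M₀b(2a-b)/L² = 10·(15/2)·(2·(5/2)-(15/2))/10² = -15/8 kN·m
  R_B = -6M₀ab/L³ = -6·10·(5/2)·(15/2)/10³ = -9/8 kN
  M_B = M₀a(2b-a)/L² = 10·(5/2)·(2·(15/2)-(5/2))/10² = 25/8 kN·m
Superposition: R_A = -6927/1000 kN, M_A = -1861/600 kN·m, R_B = 11927/1000 kN, M_B = -1967/200 kN·m

R_A = -6927/1000 kN, M_A = -1861/600 kN·m, R_B = 11927/1000 kN, M_B = -1967/200 kN·m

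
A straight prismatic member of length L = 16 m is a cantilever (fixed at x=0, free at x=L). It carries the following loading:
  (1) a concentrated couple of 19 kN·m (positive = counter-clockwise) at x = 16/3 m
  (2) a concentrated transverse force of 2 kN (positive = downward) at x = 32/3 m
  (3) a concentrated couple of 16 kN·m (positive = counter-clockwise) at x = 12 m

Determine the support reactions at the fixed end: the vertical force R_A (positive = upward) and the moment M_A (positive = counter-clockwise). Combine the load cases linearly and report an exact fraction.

Load 1 — applied couple M₀=19 kN·m at a=16/3 m (b=L-a=32/3):
  R_A = 0 kN
  M_A = -M₀ = -19 kN·m
Load 2 — point force P=2 kN at a=32/3 m (b=L-a=16/3):
  R_A = P = 2 kN
  M_A = Pa = 2·(32/3) = 64/3 kN·m
Load 3 — applied couple M₀=16 kN·m at a=12 m (b=L-a=4):
  R_A = 0 kN
  M_A = -M₀ = -16 kN·m
Superposition: R_A = 2 kN, M_A = -41/3 kN·m

R_A = 2 kN, M_A = -41/3 kN·m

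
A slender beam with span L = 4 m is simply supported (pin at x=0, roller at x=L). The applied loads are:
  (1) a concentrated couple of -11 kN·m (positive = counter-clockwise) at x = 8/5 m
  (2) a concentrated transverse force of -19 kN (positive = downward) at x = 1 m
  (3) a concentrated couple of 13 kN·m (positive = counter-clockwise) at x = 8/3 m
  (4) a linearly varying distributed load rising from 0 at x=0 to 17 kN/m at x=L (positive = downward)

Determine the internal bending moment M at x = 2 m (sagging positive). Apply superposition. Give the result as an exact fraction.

Load 1 — applied couple M₀=-11 kN·m at a=8/5 m (b=L-a=12/5):
  M_1 = M₀x/L - M₀  [x>a] = (-11)·2/4 - (-11) = 11/2 kN·m
Load 2 — point force P=-19 kN at a=1 m (b=L-a=3):
  M_2 = Pa(L-x)/L  [x>a] = (-19)·1·(4-2)/4 = -19/2 kN·m
Load 3 — applied couple M₀=13 kN·m at a=8/3 m (b=L-a=4/3):
  M_3 = M₀x/L  [x≤a] = 13·2/4 = 13/2 kN·m
Load 4 — triangular load w₀=17 kN/m (0→w₀ over full span):
  M_4 = w₀Lx/6 - w₀x³/(6L) = 17·4·2/6 - 17·2³/(6·4) = 17 kN·m
Superposition: M = Σ M_i = 39/2 kN·m ≈ 19.500000 kN·m

M(2) = 39/2 kN·m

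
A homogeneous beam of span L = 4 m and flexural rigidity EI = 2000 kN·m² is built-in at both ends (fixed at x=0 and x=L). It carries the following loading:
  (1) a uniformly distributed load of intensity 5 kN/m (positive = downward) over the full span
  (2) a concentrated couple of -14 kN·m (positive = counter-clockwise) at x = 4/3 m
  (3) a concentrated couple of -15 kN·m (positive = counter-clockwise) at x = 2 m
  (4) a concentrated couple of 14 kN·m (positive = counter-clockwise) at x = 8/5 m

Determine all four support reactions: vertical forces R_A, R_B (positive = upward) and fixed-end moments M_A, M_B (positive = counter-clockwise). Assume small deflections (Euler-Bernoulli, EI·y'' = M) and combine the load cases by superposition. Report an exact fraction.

Load 1 — uniform load w=5 kN/m over full span:
  R_A = wL/2 = 5·4/2 = 10 kN
  M_A = wL²/12 = 5·4²/12 = 20/3 kN·m
  R_B = wL/2 = 5·4/2 = 10 kN
  M_B = -wL²/12 = -5·4²/12 = -20/3 kN·m
Load 2 — applied couple M₀=-14 kN·m at a=4/3 m (b=L-a=8/3):
  R_A = 6M₀ab/L³ = 6·(-14)·(4/3)·(8/3)/4³ = -14/3 kN
  M_A = M₀b(2a-b)/L² = (-14)·(8/3)·(2·(4/3)-(8/3))/4² = 0 kN·m
  R_B = -6M₀ab/L³ = -6·(-14)·(4/3)·(8/3)/4³ = 14/3 kN
  M_B = M₀a(2b-a)/L² = (-14)·(4/3)·(2·(8/3)-(4/3))/4² = -14/3 kN·m
Load 3 — applied couple M₀=-15 kN·m at a=2 m (b=L-a=2):
  R_A = 6M₀ab/L³ = 6·(-15)·2·2/4³ = -45/8 kN
  M_A = M₀b(2a-b)/L² = (-15)·2·(2·2-2)/4² = -15/4 kN·m
  R_B = -6M₀ab/L³ = -6·(-15)·2·2/4³ = 45/8 kN
  M_B = M₀a(2b-a)/L² = (-15)·2·(2·2-2)/4² = -15/4 kN·m
Load 4 — applied couple M₀=14 kN·m at a=8/5 m (b=L-a=12/5):
  R_A = 6M₀ab/L³ = 6·14·(8/5)·(12/5)/4³ = 126/25 kN
  M_A = M₀b(2a-b)/L² = 14·(12/5)·(2·(8/5)-(12/5))/4² = 42/25 kN·m
  R_B = -6M₀ab/L³ = -6·14·(8/5)·(12/5)/4³ = -126/25 kN
  M_B = M₀a(2b-a)/L² = 14·(8/5)·(2·(12/5)-(8/5))/4² = 112/25 kN·m
Superposition: R_A = 2849/600 kN, M_A = 1379/300 kN·m, R_B = 9151/600 kN, M_B = -3181/300 kN·m

R_A = 2849/600 kN, M_A = 1379/300 kN·m, R_B = 9151/600 kN, M_B = -3181/300 kN·m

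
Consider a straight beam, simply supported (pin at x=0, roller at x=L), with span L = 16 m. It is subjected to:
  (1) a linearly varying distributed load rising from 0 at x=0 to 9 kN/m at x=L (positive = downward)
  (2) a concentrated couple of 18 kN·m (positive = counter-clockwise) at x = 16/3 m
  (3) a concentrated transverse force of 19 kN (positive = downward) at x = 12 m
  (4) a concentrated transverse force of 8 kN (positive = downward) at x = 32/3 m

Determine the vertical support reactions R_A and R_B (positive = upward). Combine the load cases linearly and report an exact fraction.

R_A = 781/24 kN, R_B = 1595/24 kN

Load 1 — triangular load w₀=9 kN/m (0→w₀ over full span):
  R_A = w₀L/6 = 9·16/6 = 24 kN
  R_B = w₀L/3 = 9·16/3 = 48 kN
Load 2 — applied couple M₀=18 kN·m at a=16/3 m (b=L-a=32/3):
  R_A = M₀/L = 18/16 = 9/8 kN
  R_B = -M₀/L = -18/16 = -9/8 kN
Load 3 — point force P=19 kN at a=12 m (b=L-a=4):
  R_A = Pb/L = 19·4/16 = 19/4 kN
  R_B = Pa/L = 19·12/16 = 57/4 kN
Load 4 — point force P=8 kN at a=32/3 m (b=L-a=16/3):
  R_A = Pb/L = 8·(16/3)/16 = 8/3 kN
  R_B = Pa/L = 8·(32/3)/16 = 16/3 kN
Superposition: R_A = 781/24 kN, R_B = 1595/24 kN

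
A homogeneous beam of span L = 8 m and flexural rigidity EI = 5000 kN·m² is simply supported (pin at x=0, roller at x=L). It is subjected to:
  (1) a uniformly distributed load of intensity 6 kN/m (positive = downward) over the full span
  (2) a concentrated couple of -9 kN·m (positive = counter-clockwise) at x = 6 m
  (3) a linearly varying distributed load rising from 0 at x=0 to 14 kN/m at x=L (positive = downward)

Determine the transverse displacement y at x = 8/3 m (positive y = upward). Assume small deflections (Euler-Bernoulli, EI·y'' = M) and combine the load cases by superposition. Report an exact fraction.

Load 1 — uniform load w=6 kN/m over full span:
  y_1 = -wx(L³-2Lx²+x³)/(24EI) = -6·(8/3)·(8³-2·8·(8/3)²+(8/3)³)/(24·5000) = -2816/50625 m
Load 2 — applied couple M₀=-9 kN·m at a=6 m (b=L-a=2):
  y_2 = (M₀x³/(6L)+C₁x)/EI  [x≤a] with C₁=M₀(3b²-L²)/(6L)=39/4 = ((-9)·(8/3)³/(6·8)+(39/4)·(8/3))/5000 = 101/22500 m
Load 3 — triangular load w₀=14 kN/m (0→w₀ over full span):
  y_3 = -w₀x(7L⁴-10L²x²+3x⁴)/(360LEI) = -14·(8/3)·(7·8⁴-10·8²·(8/3)²+3·(8/3)⁴)/(360·8·5000) = -28672/455625 m
Superposition: y = Σ y_i = -207883/1822500 m ≈ -0.114065 m

y(8/3) = -207883/1822500 m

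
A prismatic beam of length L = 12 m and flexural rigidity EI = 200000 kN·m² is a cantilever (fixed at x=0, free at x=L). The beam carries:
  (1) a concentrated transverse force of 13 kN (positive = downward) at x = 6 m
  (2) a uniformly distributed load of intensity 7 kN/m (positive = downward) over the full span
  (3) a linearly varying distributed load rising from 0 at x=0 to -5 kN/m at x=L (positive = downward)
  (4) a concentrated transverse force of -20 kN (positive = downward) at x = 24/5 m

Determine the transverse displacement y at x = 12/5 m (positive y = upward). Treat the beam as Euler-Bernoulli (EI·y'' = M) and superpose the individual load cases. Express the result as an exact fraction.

Load 1 — point force P=13 kN at a=6 m (b=L-a=6):
  y_1 = -Px²(3a-x)/(6EI)  [x≤a] = -13·(12/5)²·(3·6-(12/5))/(6·200000) = -1521/1562500 m
Load 2 — uniform load w=7 kN/m over full span:
  y_2 = -wx²(x²-4Lx+6L²)/(24EI) = -7·(12/5)²·((12/5)²-4·12·(12/5)+6·12²)/(24·200000) = -24759/3906250 m
Load 3 — triangular load w₀=-5 kN/m (0→w₀ over full span):
  y_3 = (w₀Lx³/12-w₀L²x²/6-w₀x⁵/(120L))/EI = ((-5)·12·(12/5)³/12-(-5)·12²·(12/5)²/6-(-5)·(12/5)⁵/(120·12))/200000 = 60777/19531250 m
Load 4 — point force P=-20 kN at a=24/5 m (b=L-a=36/5):
  y_4 = -Px²(3a-x)/(6EI)  [x≤a] = -(-20)·(12/5)²·(3·(24/5)-(12/5))/(6·200000) = 18/15625 m
Superposition: y = Σ y_i = -119061/39062500 m ≈ -0.003048 m

y(12/5) = -119061/39062500 m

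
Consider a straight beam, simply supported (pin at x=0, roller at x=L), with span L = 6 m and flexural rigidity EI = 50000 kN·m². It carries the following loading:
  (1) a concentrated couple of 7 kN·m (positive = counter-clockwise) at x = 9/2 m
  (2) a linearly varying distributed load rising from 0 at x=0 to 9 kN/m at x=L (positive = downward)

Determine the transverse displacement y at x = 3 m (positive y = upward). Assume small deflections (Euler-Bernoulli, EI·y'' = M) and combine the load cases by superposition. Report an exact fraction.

Load 1 — applied couple M₀=7 kN·m at a=9/2 m (b=L-a=3/2):
  y_1 = (M₀x³/(6L)+C₁x)/EI  [x≤a] with C₁=M₀(3b²-L²)/(6L)=-91/16 = (7·3³/(6·6)+(-91/16)·3)/50000 = -189/800000 m
Load 2 — triangular load w₀=9 kN/m (0→w₀ over full span):
  y_2 = -w₀x(7L⁴-10L²x²+3x⁴)/(360LEI) = -9·3·(7·6⁴-10·6²·3²+3·3⁴)/(360·6·50000) = -243/160000 m
Superposition: y = Σ y_i = -351/200000 m ≈ -0.001755 m

y(3) = -351/200000 m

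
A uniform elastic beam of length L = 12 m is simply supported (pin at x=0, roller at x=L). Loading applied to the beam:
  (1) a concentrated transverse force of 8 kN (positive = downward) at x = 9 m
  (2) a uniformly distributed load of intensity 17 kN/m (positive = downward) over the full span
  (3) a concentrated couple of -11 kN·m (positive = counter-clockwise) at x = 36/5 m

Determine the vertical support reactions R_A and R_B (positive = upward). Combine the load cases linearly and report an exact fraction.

R_A = 1237/12 kN, R_B = 1307/12 kN

Load 1 — point force P=8 kN at a=9 m (b=L-a=3):
  R_A = Pb/L = 8·3/12 = 2 kN
  R_B = Pa/L = 8·9/12 = 6 kN
Load 2 — uniform load w=17 kN/m over full span:
  R_A = wL/2 = 17·12/2 = 102 kN
  R_B = wL/2 = 17·12/2 = 102 kN
Load 3 — applied couple M₀=-11 kN·m at a=36/5 m (b=L-a=24/5):
  R_A = M₀/L = (-11)/12 = -11/12 kN
  R_B = -M₀/L = -(-11)/12 = 11/12 kN
Superposition: R_A = 1237/12 kN, R_B = 1307/12 kN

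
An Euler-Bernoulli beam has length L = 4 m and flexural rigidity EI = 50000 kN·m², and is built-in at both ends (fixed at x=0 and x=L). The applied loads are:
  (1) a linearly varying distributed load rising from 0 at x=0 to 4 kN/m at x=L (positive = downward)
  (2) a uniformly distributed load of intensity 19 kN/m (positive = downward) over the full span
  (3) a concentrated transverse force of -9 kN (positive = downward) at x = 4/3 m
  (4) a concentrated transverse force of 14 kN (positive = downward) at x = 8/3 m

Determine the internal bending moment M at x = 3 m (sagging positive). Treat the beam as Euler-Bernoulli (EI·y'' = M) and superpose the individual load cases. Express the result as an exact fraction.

M(3) = 829/135 kN·m

Load 1 — triangular load w₀=4 kN/m (0→w₀ over full span):
  M_1 = 3w₀Lx/20 - w₀L²/30 - w₀x³/(6L) = 3·4·4·3/20 - 4·4²/30 - 4·3³/(6·4) = 17/30 kN·m
Load 2 — uniform load w=19 kN/m over full span:
  M_2 = wLx/2 - wL²/12 - wx²/2 = 19·4·3/2 - 19·4²/12 - 19·3²/2 = 19/6 kN·m
Load 3 — point force P=-9 kN at a=4/3 m (b=L-a=8/3):
  M_3 = Pa²(a+3b)(L-x)/L³ - Pa²b/L²  [x>a] = (-9)·(4/3)²·((4/3)+3·(8/3))·(4-3)/4³ - (-9)·(4/3)²·(8/3)/4² = 1/3 kN·m
Load 4 — point force P=14 kN at a=8/3 m (b=L-a=4/3):
  M_4 = Pa²(a+3b)(L-x)/L³ - Pa²b/L²  [x>a] = 14·(8/3)²·((8/3)+3·(4/3))·(4-3)/4³ - 14·(8/3)²·(4/3)/4² = 56/27 kN·m
Superposition: M = Σ M_i = 829/135 kN·m ≈ 6.140741 kN·m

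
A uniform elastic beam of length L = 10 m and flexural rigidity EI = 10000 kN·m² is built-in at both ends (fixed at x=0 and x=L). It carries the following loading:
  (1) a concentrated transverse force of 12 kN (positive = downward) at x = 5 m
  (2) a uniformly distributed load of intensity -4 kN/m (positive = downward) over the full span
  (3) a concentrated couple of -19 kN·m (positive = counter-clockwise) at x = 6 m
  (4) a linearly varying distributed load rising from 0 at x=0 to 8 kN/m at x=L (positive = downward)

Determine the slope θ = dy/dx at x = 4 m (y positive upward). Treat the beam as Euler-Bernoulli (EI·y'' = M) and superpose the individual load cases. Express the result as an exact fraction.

Load 1 — point force P=12 kN at a=5 m (b=L-a=5):
  θ_1 = -Pb²x(2aL-(3a+b)x)/(2L³EI)  [x≤a] = -12·5²·4·(2·5·10-(3·5+5)·4)/(2·10³·10000) = -3/2500 rad
Load 2 — uniform load w=-4 kN/m over full span:
  θ_2 = -wx(L-x)(L-2x)/(12EI) = -(-4)·4·(10-4)·(10-2·4)/(12·10000) = 1/625 rad
Load 3 — applied couple M₀=-19 kN·m at a=6 m (b=L-a=4):
  θ_3 = (R_Ax²/2 - M_Ax)/EI  [x≤a] with R_A=-342/125, M_A=-152/25 = ((-342/125)·4²/2 - (-152/25)·4)/10000 = 19/78125 rad
Load 4 — triangular load w₀=8 kN/m (0→w₀ over full span):
  θ_4 = -w₀(2x(L-x)(L-2x)(x+2L)+x²(L-x)²)/(120LEI) = -8·(2·4·(10-4)·(10-2·4)·(4+2·10)+4²·(10-4)²)/(120·10·10000) = -6/3125 rad
Superposition: θ = Σ θ_i = -399/312500 rad ≈ -0.001277 rad

θ(4) = -399/312500 rad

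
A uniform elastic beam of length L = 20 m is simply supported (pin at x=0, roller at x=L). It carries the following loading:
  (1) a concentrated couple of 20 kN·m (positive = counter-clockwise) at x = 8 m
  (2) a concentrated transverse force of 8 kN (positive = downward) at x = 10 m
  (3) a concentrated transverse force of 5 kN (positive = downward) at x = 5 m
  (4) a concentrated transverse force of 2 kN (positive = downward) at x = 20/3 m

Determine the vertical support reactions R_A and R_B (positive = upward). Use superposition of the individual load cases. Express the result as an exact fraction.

Load 1 — applied couple M₀=20 kN·m at a=8 m (b=L-a=12):
  R_A = M₀/L = 20/20 = 1 kN
  R_B = -M₀/L = -20/20 = -1 kN
Load 2 — point force P=8 kN at a=10 m (b=L-a=10):
  R_A = Pb/L = 8·10/20 = 4 kN
  R_B = Pa/L = 8·10/20 = 4 kN
Load 3 — point force P=5 kN at a=5 m (b=L-a=15):
  R_A = Pb/L = 5·15/20 = 15/4 kN
  R_B = Pa/L = 5·5/20 = 5/4 kN
Load 4 — point force P=2 kN at a=20/3 m (b=L-a=40/3):
  R_A = Pb/L = 2·(40/3)/20 = 4/3 kN
  R_B = Pa/L = 2·(20/3)/20 = 2/3 kN
Superposition: R_A = 121/12 kN, R_B = 59/12 kN

R_A = 121/12 kN, R_B = 59/12 kN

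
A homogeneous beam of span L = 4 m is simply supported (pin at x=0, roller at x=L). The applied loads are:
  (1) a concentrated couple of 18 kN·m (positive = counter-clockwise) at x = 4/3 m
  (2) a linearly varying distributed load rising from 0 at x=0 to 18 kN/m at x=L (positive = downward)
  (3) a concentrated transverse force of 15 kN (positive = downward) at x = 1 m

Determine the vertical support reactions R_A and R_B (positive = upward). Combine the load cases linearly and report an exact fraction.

R_A = 111/4 kN, R_B = 93/4 kN

Load 1 — applied couple M₀=18 kN·m at a=4/3 m (b=L-a=8/3):
  R_A = M₀/L = 18/4 = 9/2 kN
  R_B = -M₀/L = -18/4 = -9/2 kN
Load 2 — triangular load w₀=18 kN/m (0→w₀ over full span):
  R_A = w₀L/6 = 18·4/6 = 12 kN
  R_B = w₀L/3 = 18·4/3 = 24 kN
Load 3 — point force P=15 kN at a=1 m (b=L-a=3):
  R_A = Pb/L = 15·3/4 = 45/4 kN
  R_B = Pa/L = 15·1/4 = 15/4 kN
Superposition: R_A = 111/4 kN, R_B = 93/4 kN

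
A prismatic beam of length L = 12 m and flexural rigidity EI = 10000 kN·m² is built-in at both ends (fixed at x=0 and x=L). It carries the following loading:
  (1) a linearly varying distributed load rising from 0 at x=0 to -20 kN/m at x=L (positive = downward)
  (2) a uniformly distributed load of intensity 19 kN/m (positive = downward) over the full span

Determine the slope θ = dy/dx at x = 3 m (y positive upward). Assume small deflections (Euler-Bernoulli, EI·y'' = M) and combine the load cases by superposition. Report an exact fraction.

Load 1 — triangular load w₀=-20 kN/m (0→w₀ over full span):
  θ_1 = -w₀(2x(L-x)(L-2x)(x+2L)+x²(L-x)²)/(120LEI) = -(-20)·(2·3·(12-3)·(12-2·3)·(3+2·12)+3²·(12-3)²)/(120·12·10000) = 1053/80000 rad
Load 2 — uniform load w=19 kN/m over full span:
  θ_2 = -wx(L-x)(L-2x)/(12EI) = -19·3·(12-3)·(12-2·3)/(12·10000) = -513/20000 rad
Superposition: θ = Σ θ_i = -999/80000 rad ≈ -0.012488 rad

θ(3) = -999/80000 rad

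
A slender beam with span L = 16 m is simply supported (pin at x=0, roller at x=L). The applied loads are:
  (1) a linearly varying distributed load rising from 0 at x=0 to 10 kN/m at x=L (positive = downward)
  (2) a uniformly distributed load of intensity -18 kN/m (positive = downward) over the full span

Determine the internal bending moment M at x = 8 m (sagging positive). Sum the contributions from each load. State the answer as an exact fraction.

Load 1 — triangular load w₀=10 kN/m (0→w₀ over full span):
  M_1 = w₀Lx/6 - w₀x³/(6L) = 10·16·8/6 - 10·8³/(6·16) = 160 kN·m
Load 2 — uniform load w=-18 kN/m over full span:
  M_2 = wx(L-x)/2 = (-18)·8·(16-8)/2 = -576 kN·m
Superposition: M = Σ M_i = -416 kN·m ≈ -416.000000 kN·m

M(8) = -416 kN·m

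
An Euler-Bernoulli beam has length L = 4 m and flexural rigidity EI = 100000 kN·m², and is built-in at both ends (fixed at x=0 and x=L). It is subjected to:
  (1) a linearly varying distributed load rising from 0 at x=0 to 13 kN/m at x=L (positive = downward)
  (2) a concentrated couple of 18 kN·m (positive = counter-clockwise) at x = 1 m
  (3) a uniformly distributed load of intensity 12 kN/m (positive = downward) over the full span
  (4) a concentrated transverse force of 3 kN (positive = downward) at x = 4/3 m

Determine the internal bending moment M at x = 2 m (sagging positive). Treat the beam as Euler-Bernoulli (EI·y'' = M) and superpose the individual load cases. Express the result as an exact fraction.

Load 1 — triangular load w₀=13 kN/m (0→w₀ over full span):
  M_1 = 3w₀Lx/20 - w₀L²/30 - w₀x³/(6L) = 3·13·4·2/20 - 13·4²/30 - 13·2³/(6·4) = 13/3 kN·m
Load 2 — applied couple M₀=18 kN·m at a=1 m (b=L-a=3):
  M_2 = R_Ax - M_A - M₀  [x>a] with R_A=81/16, M_A=-27/8 = (81/16)·2 - (-27/8) - 18 = -9/2 kN·m
Load 3 — uniform load w=12 kN/m over full span:
  M_3 = wLx/2 - wL²/12 - wx²/2 = 12·4·2/2 - 12·4²/12 - 12·2²/2 = 8 kN·m
Load 4 — point force P=3 kN at a=4/3 m (b=L-a=8/3):
  M_4 = Pa²(a+3b)(L-x)/L³ - Pa²b/L²  [x>a] = 3·(4/3)²·((4/3)+3·(8/3))·(4-2)/4³ - 3·(4/3)²·(8/3)/4² = 2/3 kN·m
Superposition: M = Σ M_i = 17/2 kN·m ≈ 8.500000 kN·m

M(2) = 17/2 kN·m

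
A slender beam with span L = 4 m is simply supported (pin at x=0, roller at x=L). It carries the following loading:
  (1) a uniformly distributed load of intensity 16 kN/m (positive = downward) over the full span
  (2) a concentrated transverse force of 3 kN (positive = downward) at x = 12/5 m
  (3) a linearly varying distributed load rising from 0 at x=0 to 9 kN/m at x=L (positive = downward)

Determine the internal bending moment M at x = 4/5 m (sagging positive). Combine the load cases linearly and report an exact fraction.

Load 1 — uniform load w=16 kN/m over full span:
  M_1 = wx(L-x)/2 = 16·(4/5)·(4-(4/5))/2 = 512/25 kN·m
Load 2 — point force P=3 kN at a=12/5 m (b=L-a=8/5):
  M_2 = Pbx/L  [x≤a] = 3·(8/5)·(4/5)/4 = 24/25 kN·m
Load 3 — triangular load w₀=9 kN/m (0→w₀ over full span):
  M_3 = w₀Lx/6 - w₀x³/(6L) = 9·4·(4/5)/6 - 9·(4/5)³/(6·4) = 576/125 kN·m
Superposition: M = Σ M_i = 3256/125 kN·m ≈ 26.048000 kN·m

M(4/5) = 3256/125 kN·m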